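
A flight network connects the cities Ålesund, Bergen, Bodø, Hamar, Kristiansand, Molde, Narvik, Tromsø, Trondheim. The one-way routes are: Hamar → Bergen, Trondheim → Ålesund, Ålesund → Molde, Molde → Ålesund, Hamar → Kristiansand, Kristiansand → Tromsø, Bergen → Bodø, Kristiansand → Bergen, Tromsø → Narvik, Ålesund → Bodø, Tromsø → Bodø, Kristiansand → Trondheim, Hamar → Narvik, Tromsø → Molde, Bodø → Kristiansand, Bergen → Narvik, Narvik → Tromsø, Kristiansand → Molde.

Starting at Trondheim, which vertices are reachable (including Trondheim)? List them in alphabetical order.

Ålesund, Bergen, Bodø, Kristiansand, Molde, Narvik, Tromsø, Trondheim

Start at Trondheim.
Its neighbours: Ålesund.
Then their neighbours: Bodø, Molde.
Then next layer: Kristiansand.
Then next layer: Bergen, Tromsø.
Then next layer: Narvik.
Nothing further is reachable.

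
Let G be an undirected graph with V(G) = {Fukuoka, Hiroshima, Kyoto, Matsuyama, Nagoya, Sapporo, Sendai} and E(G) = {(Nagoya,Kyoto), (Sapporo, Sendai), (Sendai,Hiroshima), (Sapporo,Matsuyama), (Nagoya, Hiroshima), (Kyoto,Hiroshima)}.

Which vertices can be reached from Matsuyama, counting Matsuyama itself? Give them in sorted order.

Hiroshima, Kyoto, Matsuyama, Nagoya, Sapporo, Sendai

Start at Matsuyama.
Its neighbours: Sapporo.
Then their neighbours: Sendai.
Then next layer: Hiroshima.
Then next layer: Kyoto, Nagoya.
Nothing further is reachable.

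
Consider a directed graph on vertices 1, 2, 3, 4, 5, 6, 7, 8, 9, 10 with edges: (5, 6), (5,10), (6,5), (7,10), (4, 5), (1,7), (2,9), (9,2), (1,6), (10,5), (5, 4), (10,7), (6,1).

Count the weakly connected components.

From 1: component {1, 4, 5, 6, 7, 10}.
From 2: component {2, 9}.
From 3: component {3}.
From 8: component {8}.
That's 4 components.

4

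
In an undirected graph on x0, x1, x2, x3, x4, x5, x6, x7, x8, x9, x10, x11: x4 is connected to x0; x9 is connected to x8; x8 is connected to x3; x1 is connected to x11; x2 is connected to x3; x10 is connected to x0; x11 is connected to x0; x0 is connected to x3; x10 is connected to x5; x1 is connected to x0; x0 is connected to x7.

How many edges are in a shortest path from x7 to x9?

Distance 0: x7.
Distance 1: x0.
Distance 2: x1, x3, x4, x10, x11.
Distance 3: x2, x5, x8.
Distance 4: x9 — contains x9.

4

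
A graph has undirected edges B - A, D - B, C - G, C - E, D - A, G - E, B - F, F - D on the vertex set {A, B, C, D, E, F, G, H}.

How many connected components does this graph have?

3

From A: component {A, B, D, F}.
From C: component {C, E, G}.
From H: component {H}.
That's 3 components.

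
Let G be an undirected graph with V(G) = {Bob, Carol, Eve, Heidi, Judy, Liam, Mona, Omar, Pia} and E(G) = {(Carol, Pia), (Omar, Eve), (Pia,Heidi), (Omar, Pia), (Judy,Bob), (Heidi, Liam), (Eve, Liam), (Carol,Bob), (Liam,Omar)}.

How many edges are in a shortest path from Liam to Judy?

5

Distance 0: Liam.
Distance 1: Eve, Heidi, Omar.
Distance 2: Pia.
Distance 3: Carol.
Distance 4: Bob.
Distance 5: Judy — contains Judy.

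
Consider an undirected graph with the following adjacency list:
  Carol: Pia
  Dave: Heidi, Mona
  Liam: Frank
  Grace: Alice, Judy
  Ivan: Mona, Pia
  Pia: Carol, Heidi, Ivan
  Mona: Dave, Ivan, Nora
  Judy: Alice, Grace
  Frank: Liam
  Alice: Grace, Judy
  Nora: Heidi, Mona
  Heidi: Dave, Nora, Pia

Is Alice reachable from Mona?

Explore from Mona.
Distance 1: reach Dave, Ivan, Nora.
Distance 2: reach Heidi, Pia.
Distance 3: reach Carol.
The search is exhausted without reaching Alice; it lies in a different component.

No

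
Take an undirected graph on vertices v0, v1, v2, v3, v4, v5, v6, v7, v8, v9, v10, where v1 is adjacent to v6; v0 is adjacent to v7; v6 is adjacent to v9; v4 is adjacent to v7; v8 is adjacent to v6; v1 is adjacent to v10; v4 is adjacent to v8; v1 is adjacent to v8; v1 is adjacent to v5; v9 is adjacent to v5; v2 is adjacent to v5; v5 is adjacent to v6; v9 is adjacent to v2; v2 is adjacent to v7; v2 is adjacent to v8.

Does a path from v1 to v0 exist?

Explore from v1.
Distance 1: reach v5, v6, v8, v10.
Distance 2: reach v2, v4, v9.
Distance 3: reach v7.
Distance 4: reach v0.
Found v0.

Yes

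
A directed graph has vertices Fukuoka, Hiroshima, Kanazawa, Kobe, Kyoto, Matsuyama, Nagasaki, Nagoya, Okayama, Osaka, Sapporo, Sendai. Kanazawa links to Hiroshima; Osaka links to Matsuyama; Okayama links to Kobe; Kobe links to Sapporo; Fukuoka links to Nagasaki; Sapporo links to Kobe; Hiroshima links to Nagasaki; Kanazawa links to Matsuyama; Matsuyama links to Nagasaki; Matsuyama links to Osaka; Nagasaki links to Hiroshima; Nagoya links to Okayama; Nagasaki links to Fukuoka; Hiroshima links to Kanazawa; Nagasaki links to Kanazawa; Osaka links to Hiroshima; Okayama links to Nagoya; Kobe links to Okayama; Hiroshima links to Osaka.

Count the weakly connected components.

From Fukuoka: component {Fukuoka, Hiroshima, Kanazawa, Matsuyama, Nagasaki, Osaka}.
From Kobe: component {Kobe, Nagoya, Okayama, Sapporo}.
From Kyoto: component {Kyoto}.
From Sendai: component {Sendai}.
That's 4 components.

4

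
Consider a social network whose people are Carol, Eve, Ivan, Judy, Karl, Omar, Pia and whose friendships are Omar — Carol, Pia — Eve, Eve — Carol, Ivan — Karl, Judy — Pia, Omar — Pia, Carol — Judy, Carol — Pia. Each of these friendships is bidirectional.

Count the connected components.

2

From Carol: component {Carol, Eve, Judy, Omar, Pia}.
From Ivan: component {Ivan, Karl}.
That's 2 components.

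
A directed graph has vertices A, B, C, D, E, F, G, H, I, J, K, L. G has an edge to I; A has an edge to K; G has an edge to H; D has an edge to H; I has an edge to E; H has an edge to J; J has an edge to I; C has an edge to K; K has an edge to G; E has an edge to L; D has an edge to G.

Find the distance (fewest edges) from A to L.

5

Distance 0: A.
Distance 1: K.
Distance 2: G.
Distance 3: H, I.
Distance 4: E, J.
Distance 5: L — contains L.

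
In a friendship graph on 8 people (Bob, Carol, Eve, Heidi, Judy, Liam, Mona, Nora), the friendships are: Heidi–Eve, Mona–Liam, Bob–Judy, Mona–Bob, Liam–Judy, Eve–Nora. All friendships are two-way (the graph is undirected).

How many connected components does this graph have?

3

From Bob: component {Bob, Judy, Liam, Mona}.
From Carol: component {Carol}.
From Eve: component {Eve, Heidi, Nora}.
That's 3 components.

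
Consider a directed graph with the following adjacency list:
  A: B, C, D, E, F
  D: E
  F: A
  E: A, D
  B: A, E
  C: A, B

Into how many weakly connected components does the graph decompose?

From A: component {A, B, C, D, E, F}.
That's 1 component.

1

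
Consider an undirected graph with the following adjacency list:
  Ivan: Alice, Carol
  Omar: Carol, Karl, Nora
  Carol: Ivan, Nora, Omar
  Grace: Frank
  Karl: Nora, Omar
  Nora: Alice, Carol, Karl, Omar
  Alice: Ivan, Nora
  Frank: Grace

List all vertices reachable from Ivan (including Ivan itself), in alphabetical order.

Start at Ivan.
Its neighbours: Alice, Carol.
Then their neighbours: Nora, Omar.
Then next layer: Karl.
Nothing further is reachable.

Alice, Carol, Ivan, Karl, Nora, Omar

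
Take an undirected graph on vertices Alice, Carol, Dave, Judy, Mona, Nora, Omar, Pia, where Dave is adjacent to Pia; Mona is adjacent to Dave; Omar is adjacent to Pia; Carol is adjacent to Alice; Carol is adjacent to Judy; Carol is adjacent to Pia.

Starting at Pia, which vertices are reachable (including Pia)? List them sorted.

Start at Pia.
Its neighbours: Carol, Dave, Omar.
Then their neighbours: Alice, Judy, Mona.
Nothing further is reachable.

Alice, Carol, Dave, Judy, Mona, Omar, Pia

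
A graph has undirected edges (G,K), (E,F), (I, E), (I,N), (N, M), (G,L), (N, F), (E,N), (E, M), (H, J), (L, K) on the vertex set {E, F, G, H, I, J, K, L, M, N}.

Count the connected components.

3

From E: component {E, F, I, M, N}.
From G: component {G, K, L}.
From H: component {H, J}.
That's 3 components.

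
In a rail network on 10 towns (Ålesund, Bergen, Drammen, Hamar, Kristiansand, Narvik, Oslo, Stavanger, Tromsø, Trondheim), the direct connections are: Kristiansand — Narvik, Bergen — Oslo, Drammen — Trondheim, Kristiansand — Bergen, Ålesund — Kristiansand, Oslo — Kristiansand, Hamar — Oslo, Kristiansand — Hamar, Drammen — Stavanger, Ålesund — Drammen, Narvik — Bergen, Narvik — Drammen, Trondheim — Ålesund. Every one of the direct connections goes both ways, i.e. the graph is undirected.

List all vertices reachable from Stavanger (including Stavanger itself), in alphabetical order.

Start at Stavanger.
Its neighbours: Drammen.
Then their neighbours: Ålesund, Narvik, Trondheim.
Then next layer: Bergen, Kristiansand.
Then next layer: Hamar, Oslo.
Nothing further is reachable.

Ålesund, Bergen, Drammen, Hamar, Kristiansand, Narvik, Oslo, Stavanger, Trondheim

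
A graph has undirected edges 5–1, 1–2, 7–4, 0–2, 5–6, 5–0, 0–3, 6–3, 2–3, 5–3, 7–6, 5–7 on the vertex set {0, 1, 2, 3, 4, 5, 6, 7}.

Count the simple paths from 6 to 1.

16

6–3–0–2–1
6–3–0–5–1
6–3–2–0–5–1
6–3–2–1
6–3–5–0–2–1
6–3–5–1
6–5–0–2–1
6–5–0–3–2–1
... and 8 more.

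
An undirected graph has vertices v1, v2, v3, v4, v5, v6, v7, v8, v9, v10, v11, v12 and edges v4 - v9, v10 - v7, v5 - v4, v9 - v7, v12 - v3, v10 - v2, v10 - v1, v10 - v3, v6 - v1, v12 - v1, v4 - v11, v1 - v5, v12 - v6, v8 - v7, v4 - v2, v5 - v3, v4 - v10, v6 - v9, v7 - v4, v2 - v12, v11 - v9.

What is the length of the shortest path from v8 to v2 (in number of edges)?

3

Distance 0: v8.
Distance 1: v7.
Distance 2: v4, v9, v10.
Distance 3: v1, v2, v3, v5, v6, v11 — contains v2.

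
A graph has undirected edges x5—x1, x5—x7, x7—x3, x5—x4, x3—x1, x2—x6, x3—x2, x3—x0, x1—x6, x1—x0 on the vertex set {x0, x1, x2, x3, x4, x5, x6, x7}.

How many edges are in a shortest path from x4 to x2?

Distance 0: x4.
Distance 1: x5.
Distance 2: x1, x7.
Distance 3: x0, x3, x6.
Distance 4: x2 — contains x2.

4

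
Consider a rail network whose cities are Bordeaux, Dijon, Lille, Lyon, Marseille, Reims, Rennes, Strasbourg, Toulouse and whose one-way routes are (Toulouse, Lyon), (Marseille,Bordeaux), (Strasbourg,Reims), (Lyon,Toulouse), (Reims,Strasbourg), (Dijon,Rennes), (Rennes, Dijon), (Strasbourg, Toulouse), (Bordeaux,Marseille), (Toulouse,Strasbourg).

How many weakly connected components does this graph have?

4

From Bordeaux: component {Bordeaux, Marseille}.
From Dijon: component {Dijon, Rennes}.
From Lille: component {Lille}.
From Lyon: component {Lyon, Reims, Strasbourg, Toulouse}.
That's 4 components.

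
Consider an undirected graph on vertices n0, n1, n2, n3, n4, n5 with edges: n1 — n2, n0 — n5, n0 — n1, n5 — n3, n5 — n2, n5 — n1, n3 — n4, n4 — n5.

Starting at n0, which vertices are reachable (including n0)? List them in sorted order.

n0, n1, n2, n3, n4, n5

Start at n0.
Its neighbours: n1, n5.
Then their neighbours: n2, n3, n4.
Every vertex is now reached.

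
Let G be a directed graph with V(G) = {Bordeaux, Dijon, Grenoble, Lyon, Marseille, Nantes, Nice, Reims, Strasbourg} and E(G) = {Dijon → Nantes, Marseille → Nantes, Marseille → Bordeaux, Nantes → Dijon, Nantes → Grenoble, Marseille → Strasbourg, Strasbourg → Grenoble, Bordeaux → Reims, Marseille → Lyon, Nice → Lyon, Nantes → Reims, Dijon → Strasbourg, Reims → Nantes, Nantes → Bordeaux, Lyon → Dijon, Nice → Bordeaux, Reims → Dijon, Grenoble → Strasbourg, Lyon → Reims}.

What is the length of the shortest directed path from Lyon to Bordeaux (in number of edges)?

3

Distance 0: Lyon.
Distance 1: Dijon, Reims.
Distance 2: Nantes, Strasbourg.
Distance 3: Bordeaux, Grenoble — contains Bordeaux.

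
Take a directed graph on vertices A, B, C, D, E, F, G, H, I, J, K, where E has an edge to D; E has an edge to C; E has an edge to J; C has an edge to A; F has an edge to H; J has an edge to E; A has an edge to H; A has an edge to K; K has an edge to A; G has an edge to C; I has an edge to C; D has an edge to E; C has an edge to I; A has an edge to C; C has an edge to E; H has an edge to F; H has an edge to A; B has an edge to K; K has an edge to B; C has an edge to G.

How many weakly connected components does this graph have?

From A: component {A, B, C, D, E, F, G, H, I, J, K}.
That's 1 component.

1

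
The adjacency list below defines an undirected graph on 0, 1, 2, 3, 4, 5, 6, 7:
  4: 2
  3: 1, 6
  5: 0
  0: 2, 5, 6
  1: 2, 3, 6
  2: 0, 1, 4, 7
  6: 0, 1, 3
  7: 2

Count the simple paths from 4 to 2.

4–2

1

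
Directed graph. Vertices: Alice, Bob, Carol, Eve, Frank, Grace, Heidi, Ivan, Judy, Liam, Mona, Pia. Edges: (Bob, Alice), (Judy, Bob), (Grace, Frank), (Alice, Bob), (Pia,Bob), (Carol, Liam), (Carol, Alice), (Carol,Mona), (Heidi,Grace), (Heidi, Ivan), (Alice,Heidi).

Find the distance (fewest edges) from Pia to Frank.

5

Distance 0: Pia.
Distance 1: Bob.
Distance 2: Alice.
Distance 3: Heidi.
Distance 4: Grace, Ivan.
Distance 5: Frank — contains Frank.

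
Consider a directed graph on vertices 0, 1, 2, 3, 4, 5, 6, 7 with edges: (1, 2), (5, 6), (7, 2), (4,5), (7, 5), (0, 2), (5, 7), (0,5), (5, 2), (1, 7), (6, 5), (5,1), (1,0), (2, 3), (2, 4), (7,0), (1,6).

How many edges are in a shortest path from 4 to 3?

3

Distance 0: 4.
Distance 1: 5.
Distance 2: 1, 2, 6, 7.
Distance 3: 0, 3 — contains 3.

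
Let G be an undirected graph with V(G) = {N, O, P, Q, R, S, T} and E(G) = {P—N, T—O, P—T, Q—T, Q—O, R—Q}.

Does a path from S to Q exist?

No

S has no edges, so nothing is reachable from it.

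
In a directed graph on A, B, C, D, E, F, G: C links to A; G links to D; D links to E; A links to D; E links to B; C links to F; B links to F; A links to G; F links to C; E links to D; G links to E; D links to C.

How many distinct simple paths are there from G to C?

4

G→D→C
G→D→E→B→F→C
G→E→B→F→C
G→E→D→C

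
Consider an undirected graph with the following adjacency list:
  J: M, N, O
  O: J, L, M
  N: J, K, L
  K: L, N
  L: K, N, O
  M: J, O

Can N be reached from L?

Yes

Explore from L.
Distance 1: reach K, N, O.
Found N.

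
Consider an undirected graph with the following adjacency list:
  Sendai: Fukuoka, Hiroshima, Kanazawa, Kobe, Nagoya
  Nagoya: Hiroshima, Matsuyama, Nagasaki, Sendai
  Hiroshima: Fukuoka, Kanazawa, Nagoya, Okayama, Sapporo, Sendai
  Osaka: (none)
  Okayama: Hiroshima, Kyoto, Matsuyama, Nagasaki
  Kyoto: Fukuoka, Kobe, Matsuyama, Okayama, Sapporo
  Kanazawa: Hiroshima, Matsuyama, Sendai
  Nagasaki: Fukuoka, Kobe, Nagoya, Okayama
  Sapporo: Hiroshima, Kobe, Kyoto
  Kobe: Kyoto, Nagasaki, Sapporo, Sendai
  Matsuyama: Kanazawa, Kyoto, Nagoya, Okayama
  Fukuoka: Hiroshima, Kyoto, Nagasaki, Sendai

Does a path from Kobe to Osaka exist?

No

Explore from Kobe.
Distance 1: reach Kyoto, Nagasaki, Sapporo, Sendai.
Distance 2: reach Fukuoka, Hiroshima, Kanazawa, Matsuyama, Nagoya, Okayama.
The search is exhausted without reaching Osaka; it lies in a different component.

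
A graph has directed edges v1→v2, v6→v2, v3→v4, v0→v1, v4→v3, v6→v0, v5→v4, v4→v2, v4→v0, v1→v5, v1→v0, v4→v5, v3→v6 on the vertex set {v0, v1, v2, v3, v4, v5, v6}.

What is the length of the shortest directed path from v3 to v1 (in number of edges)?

3

Distance 0: v3.
Distance 1: v4, v6.
Distance 2: v0, v2, v5.
Distance 3: v1 — contains v1.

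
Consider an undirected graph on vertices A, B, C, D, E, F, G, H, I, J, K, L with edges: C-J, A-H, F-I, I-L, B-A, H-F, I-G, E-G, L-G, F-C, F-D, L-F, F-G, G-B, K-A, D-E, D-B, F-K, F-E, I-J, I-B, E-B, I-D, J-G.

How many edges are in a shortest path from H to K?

Distance 0: H.
Distance 1: A, F.
Distance 2: B, C, D, E, G, I, K, L — contains K.

2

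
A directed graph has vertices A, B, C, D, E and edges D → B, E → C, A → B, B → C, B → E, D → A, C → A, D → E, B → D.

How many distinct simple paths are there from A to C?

3

A→B→C
A→B→D→E→C
A→B→E→C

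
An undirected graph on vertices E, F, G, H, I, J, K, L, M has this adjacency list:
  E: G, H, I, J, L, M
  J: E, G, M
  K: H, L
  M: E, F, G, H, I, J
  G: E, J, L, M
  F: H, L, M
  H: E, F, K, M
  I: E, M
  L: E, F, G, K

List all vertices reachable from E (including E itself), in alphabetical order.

Start at E.
Its neighbours: G, H, I, J, L, M.
Then their neighbours: F, K.
Every vertex is now reached.

E, F, G, H, I, J, K, L, M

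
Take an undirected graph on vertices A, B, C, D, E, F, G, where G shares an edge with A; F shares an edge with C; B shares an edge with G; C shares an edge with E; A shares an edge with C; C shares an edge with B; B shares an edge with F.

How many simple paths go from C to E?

1

C–E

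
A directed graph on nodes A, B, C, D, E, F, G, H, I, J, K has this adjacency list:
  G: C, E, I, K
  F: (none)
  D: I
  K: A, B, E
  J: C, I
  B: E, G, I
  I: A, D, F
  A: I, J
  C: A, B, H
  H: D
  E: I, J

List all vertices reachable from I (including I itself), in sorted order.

Start at I.
Its neighbours: A, D, F.
Then their neighbours: J.
Then next layer: C.
Then next layer: B, H.
Then next layer: E, G.
Then next layer: K.
Every vertex is now reached.

A, B, C, D, E, F, G, H, I, J, K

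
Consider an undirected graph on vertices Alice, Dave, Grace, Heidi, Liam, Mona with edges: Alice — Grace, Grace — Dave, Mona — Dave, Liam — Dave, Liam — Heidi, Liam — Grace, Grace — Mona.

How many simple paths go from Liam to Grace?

3

Liam–Dave–Grace
Liam–Dave–Mona–Grace
Liam–Grace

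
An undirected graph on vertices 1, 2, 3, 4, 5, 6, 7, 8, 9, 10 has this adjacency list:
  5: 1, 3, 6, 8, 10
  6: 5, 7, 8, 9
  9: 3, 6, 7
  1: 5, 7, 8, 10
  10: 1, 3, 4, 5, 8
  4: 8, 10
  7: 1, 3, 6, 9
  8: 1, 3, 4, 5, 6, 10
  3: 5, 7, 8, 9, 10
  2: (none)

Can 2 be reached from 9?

No

Explore from 9.
Distance 1: reach 3, 6, 7.
Distance 2: reach 1, 5, 8, 10.
Distance 3: reach 4.
The search is exhausted without reaching 2; it lies in a different component.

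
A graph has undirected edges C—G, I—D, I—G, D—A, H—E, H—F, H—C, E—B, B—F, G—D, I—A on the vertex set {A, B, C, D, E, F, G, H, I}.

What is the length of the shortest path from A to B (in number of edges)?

Distance 0: A.
Distance 1: D, I.
Distance 2: G.
Distance 3: C.
Distance 4: H.
Distance 5: E, F.
Distance 6: B — contains B.

6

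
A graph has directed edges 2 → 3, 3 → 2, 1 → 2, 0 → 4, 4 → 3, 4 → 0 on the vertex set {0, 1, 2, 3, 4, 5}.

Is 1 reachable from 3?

No

Explore from 3.
Distance 1: reach 2.
The search from 3 is exhausted; no directed path reaches 1.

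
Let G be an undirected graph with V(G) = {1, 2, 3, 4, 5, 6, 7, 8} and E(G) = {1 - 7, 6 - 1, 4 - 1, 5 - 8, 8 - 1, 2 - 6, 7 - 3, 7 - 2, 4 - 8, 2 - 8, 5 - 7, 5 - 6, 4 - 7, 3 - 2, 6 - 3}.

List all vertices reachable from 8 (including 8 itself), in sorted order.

Start at 8.
Its neighbours: 1, 2, 4, 5.
Then their neighbours: 3, 6, 7.
Every vertex is now reached.

1, 2, 3, 4, 5, 6, 7, 8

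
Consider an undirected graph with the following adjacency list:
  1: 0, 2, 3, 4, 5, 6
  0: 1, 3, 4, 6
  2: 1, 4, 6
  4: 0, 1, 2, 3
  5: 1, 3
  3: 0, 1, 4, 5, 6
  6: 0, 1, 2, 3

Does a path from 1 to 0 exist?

Explore from 1.
Distance 1: reach 0, 2, 3, 4, 5, 6.
Found 0.

Yes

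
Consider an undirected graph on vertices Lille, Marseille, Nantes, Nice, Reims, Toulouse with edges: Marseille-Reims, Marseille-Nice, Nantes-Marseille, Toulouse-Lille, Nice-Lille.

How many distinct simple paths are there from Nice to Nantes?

Nice–Marseille–Nantes

1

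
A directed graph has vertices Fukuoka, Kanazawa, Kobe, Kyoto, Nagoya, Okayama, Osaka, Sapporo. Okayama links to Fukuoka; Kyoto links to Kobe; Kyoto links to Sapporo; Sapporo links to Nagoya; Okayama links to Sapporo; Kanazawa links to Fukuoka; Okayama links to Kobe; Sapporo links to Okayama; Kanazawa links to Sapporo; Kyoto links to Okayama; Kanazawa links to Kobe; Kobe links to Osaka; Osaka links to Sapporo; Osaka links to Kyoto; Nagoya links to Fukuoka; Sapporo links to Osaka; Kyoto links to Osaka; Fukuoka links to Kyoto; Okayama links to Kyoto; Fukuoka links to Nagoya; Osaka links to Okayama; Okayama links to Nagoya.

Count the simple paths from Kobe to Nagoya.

Kobe→Osaka→Kyoto→Okayama→Fukuoka→Nagoya
Kobe→Osaka→Kyoto→Okayama→Nagoya
Kobe→Osaka→Kyoto→Okayama→Sapporo→Nagoya
Kobe→Osaka→Kyoto→Sapporo→Nagoya
Kobe→Osaka→Kyoto→Sapporo→Okayama→Fukuoka→Nagoya
Kobe→Osaka→Kyoto→Sapporo→Okayama→Nagoya
Kobe→Osaka→Okayama→Fukuoka→Kyoto→Sapporo→Nagoya
Kobe→Osaka→Okayama→Fukuoka→Nagoya
Kobe→Osaka→Okayama→Kyoto→Sapporo→Nagoya
Kobe→Osaka→Okayama→Nagoya
Kobe→Osaka→Okayama→Sapporo→Nagoya
Kobe→Osaka→Sapporo→Nagoya
Kobe→Osaka→Sapporo→Okayama→Fukuoka→Nagoya
Kobe→Osaka→Sapporo→Okayama→Nagoya

14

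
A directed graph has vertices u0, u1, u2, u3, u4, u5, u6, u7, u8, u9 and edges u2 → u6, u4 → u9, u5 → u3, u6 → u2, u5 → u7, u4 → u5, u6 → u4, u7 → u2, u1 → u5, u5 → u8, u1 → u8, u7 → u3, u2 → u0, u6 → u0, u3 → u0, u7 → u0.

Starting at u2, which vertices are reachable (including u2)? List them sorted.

Start at u2.
Its neighbours: u0, u6.
Then their neighbours: u4.
Then next layer: u5, u9.
Then next layer: u3, u7, u8.
Nothing further is reachable.

u0, u2, u3, u4, u5, u6, u7, u8, u9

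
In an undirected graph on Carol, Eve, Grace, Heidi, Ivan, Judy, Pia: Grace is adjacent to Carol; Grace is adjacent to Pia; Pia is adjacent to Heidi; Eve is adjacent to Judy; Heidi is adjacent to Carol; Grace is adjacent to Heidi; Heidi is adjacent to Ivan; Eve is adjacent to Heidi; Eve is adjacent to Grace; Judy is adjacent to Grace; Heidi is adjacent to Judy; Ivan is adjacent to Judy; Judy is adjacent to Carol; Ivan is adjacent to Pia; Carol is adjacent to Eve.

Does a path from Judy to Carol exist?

Yes

Explore from Judy.
Distance 1: reach Carol, Eve, Grace, Heidi, Ivan.
Found Carol.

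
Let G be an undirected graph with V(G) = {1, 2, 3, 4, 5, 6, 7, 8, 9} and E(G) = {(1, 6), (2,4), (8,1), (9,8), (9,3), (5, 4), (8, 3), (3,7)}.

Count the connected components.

From 1: component {1, 3, 6, 7, 8, 9}.
From 2: component {2, 4, 5}.
That's 2 components.

2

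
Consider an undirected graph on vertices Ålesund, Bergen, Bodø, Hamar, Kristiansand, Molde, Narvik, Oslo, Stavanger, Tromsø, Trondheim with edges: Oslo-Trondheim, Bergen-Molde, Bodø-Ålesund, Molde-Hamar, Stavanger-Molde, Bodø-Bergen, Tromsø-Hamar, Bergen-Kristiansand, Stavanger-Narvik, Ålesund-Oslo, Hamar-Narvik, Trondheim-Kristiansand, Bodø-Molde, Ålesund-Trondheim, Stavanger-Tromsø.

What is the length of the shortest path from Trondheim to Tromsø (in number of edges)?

5

Distance 0: Trondheim.
Distance 1: Ålesund, Kristiansand, Oslo.
Distance 2: Bergen, Bodø.
Distance 3: Molde.
Distance 4: Hamar, Stavanger.
Distance 5: Narvik, Tromsø — contains Tromsø.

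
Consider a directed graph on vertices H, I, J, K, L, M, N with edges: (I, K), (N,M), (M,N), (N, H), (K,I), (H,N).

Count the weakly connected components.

4

From H: component {H, M, N}.
From I: component {I, K}.
From J: component {J}.
From L: component {L}.
That's 4 components.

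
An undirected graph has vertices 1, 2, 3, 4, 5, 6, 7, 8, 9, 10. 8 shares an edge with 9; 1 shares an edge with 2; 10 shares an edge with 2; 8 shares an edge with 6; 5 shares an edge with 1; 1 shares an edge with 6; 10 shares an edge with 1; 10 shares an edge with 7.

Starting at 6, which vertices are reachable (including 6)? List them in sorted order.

1, 2, 5, 6, 7, 8, 9, 10

Start at 6.
Its neighbours: 1, 8.
Then their neighbours: 2, 5, 9, 10.
Then next layer: 7.
Nothing further is reachable.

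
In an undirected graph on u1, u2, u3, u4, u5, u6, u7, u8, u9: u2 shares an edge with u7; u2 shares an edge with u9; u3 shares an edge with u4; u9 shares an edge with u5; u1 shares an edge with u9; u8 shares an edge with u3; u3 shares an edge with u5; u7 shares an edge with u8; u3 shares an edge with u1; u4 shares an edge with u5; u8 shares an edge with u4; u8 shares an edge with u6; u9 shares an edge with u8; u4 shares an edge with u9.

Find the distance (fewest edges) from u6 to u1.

Distance 0: u6.
Distance 1: u8.
Distance 2: u3, u4, u7, u9.
Distance 3: u1, u2, u5 — contains u1.

3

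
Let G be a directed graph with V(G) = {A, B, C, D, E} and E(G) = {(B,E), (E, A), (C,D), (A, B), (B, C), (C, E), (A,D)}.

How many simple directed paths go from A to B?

1

A→B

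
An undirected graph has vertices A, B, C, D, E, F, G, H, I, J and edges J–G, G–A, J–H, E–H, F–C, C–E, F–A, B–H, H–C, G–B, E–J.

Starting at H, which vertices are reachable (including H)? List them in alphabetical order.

Start at H.
Its neighbours: B, C, E, J.
Then their neighbours: F, G.
Then next layer: A.
Nothing further is reachable.

A, B, C, E, F, G, H, J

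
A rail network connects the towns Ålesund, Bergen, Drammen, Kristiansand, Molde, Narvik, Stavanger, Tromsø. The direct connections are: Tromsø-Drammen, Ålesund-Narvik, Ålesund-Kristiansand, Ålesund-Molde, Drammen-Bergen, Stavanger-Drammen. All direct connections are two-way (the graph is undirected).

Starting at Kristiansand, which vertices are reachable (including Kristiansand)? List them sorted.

Ålesund, Kristiansand, Molde, Narvik

Start at Kristiansand.
Its neighbours: Ålesund.
Then their neighbours: Molde, Narvik.
Nothing further is reachable.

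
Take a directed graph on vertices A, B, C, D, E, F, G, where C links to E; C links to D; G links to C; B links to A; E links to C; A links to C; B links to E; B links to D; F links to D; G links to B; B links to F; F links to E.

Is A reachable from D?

D has no outgoing edges, so nothing is reachable from it.

No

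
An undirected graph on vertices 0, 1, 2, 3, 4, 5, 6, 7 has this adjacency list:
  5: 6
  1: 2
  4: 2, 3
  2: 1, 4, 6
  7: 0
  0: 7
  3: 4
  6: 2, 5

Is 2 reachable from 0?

Explore from 0.
Distance 1: reach 7.
The search is exhausted without reaching 2; it lies in a different component.

No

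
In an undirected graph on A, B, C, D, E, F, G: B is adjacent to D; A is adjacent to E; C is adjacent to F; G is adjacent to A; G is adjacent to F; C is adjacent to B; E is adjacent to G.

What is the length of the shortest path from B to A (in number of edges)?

Distance 0: B.
Distance 1: C, D.
Distance 2: F.
Distance 3: G.
Distance 4: A, E — contains A.

4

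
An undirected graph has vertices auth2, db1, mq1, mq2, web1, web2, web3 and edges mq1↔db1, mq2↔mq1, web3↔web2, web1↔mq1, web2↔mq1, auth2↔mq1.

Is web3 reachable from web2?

Yes

Explore from web2.
Distance 1: reach mq1, web3.
Found web3.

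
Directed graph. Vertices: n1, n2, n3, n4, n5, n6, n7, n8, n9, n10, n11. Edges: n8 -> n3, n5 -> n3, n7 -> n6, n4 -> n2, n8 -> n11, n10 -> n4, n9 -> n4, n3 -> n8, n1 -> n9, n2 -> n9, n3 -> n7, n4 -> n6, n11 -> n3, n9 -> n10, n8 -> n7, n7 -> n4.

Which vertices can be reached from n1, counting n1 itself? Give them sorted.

n1, n2, n4, n6, n9, n10

Start at n1.
Its neighbours: n9.
Then their neighbours: n4, n10.
Then next layer: n2, n6.
Nothing further is reachable.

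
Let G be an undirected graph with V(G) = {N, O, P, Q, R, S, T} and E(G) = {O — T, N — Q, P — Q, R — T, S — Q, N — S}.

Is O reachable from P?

No

Explore from P.
Distance 1: reach Q.
Distance 2: reach N, S.
The search is exhausted without reaching O; it lies in a different component.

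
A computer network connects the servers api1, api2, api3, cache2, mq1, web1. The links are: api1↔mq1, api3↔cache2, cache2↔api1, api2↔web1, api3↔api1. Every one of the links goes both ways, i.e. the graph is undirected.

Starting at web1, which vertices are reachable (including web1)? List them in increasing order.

Start at web1.
Its neighbours: api2.
Nothing further is reachable.

api2, web1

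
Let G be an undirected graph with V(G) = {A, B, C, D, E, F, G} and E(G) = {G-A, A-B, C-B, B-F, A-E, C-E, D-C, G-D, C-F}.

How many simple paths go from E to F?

E–A–B–C–F
E–A–B–F
E–A–G–D–C–B–F
E–A–G–D–C–F
E–C–B–F
E–C–D–G–A–B–F
E–C–F

7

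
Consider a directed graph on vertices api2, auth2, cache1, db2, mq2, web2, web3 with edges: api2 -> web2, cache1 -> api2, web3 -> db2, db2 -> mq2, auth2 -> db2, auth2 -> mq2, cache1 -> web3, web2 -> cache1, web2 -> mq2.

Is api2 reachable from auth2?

Explore from auth2.
Distance 1: reach db2, mq2.
The search from auth2 is exhausted; no directed path reaches api2.

No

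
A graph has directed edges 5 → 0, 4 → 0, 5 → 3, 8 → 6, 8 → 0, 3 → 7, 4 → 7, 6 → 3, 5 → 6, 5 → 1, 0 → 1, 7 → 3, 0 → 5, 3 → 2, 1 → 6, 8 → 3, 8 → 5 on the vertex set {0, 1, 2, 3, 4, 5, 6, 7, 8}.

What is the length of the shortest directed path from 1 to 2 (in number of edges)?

Distance 0: 1.
Distance 1: 6.
Distance 2: 3.
Distance 3: 2, 7 — contains 2.

3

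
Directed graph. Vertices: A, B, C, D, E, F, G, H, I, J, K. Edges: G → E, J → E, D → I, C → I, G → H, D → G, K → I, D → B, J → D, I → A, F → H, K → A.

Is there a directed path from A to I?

No

A has no outgoing edges, so nothing is reachable from it.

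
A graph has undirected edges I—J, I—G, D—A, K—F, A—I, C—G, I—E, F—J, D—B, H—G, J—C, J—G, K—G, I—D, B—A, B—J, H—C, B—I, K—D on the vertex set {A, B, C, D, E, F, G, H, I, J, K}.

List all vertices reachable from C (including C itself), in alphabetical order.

Start at C.
Its neighbours: G, H, J.
Then their neighbours: B, F, I, K.
Then next layer: A, D, E.
Every vertex is now reached.

A, B, C, D, E, F, G, H, I, J, K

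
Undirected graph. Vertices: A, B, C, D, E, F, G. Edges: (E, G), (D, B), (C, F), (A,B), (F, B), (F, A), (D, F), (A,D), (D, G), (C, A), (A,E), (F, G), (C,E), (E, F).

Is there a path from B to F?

Yes

Explore from B.
Distance 1: reach A, D, F.
Found F.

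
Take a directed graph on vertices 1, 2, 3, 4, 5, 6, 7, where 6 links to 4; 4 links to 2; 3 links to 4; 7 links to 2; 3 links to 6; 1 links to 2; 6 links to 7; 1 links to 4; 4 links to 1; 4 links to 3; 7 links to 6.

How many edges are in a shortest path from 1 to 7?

Distance 0: 1.
Distance 1: 2, 4.
Distance 2: 3.
Distance 3: 6.
Distance 4: 7 — contains 7.

4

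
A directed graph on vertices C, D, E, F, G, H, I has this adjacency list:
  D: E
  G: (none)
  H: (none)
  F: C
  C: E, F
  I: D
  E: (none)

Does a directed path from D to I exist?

Explore from D.
Distance 1: reach E.
The search from D is exhausted; no directed path reaches I.

No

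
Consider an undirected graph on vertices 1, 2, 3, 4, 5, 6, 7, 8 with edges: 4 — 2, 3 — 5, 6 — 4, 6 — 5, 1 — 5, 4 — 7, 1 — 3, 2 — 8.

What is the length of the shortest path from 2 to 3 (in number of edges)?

4

Distance 0: 2.
Distance 1: 4, 8.
Distance 2: 6, 7.
Distance 3: 5.
Distance 4: 1, 3 — contains 3.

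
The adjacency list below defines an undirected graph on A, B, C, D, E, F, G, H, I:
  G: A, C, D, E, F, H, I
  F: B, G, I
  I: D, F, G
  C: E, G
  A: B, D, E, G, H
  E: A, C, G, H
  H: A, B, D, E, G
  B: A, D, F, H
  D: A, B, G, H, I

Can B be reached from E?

Yes

Explore from E.
Distance 1: reach A, C, G, H.
Distance 2: reach B, D, F, I.
Found B.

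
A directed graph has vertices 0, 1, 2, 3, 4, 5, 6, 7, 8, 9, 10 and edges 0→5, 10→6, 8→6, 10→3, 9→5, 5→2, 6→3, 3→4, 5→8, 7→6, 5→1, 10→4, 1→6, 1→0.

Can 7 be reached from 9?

No

Explore from 9.
Distance 1: reach 5.
Distance 2: reach 1, 2, 8.
Distance 3: reach 0, 6.
Distance 4: reach 3.
Distance 5: reach 4.
The search from 9 is exhausted; no directed path reaches 7.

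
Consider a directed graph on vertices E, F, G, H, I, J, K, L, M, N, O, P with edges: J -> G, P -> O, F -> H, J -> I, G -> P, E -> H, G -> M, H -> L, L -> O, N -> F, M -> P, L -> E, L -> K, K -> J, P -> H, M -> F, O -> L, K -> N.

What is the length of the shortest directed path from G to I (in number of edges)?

6

Distance 0: G.
Distance 1: M, P.
Distance 2: F, H, O.
Distance 3: L.
Distance 4: E, K.
Distance 5: J, N.
Distance 6: I — contains I.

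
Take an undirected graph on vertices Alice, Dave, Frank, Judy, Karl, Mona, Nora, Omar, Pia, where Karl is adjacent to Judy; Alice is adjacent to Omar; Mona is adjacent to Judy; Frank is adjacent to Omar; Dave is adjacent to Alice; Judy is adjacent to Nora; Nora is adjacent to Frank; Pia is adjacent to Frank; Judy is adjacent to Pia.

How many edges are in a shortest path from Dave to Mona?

Distance 0: Dave.
Distance 1: Alice.
Distance 2: Omar.
Distance 3: Frank.
Distance 4: Nora, Pia.
Distance 5: Judy.
Distance 6: Karl, Mona — contains Mona.

6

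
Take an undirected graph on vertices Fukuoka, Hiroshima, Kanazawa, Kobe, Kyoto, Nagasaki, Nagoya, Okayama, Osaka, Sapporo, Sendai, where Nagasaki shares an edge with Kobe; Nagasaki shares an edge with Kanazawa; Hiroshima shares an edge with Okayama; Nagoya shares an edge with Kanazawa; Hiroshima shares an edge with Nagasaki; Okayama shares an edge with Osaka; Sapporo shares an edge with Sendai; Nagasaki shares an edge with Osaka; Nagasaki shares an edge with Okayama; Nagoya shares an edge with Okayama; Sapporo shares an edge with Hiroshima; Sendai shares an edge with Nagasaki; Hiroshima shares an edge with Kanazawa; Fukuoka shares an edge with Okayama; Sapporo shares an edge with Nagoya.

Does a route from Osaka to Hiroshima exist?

Yes

Explore from Osaka.
Distance 1: reach Nagasaki, Okayama.
Distance 2: reach Fukuoka, Hiroshima, Kanazawa, Kobe, Nagoya, Sendai.
Found Hiroshima.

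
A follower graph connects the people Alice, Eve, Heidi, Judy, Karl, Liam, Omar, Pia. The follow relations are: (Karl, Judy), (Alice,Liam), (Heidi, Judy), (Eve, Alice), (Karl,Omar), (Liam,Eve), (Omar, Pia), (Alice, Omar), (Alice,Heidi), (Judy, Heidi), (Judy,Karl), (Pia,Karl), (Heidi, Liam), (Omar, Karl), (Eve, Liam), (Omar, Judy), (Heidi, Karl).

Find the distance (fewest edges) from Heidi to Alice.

3

Distance 0: Heidi.
Distance 1: Judy, Karl, Liam.
Distance 2: Eve, Omar.
Distance 3: Alice, Pia — contains Alice.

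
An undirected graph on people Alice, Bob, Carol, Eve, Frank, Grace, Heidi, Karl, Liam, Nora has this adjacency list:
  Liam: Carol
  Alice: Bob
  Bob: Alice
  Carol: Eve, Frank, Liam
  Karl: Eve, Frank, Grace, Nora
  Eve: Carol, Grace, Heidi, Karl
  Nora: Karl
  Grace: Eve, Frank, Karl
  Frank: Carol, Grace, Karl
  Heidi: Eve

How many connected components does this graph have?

From Alice: component {Alice, Bob}.
From Carol: component {Carol, Eve, Frank, Grace, Heidi, Karl, Liam, Nora}.
That's 2 components.

2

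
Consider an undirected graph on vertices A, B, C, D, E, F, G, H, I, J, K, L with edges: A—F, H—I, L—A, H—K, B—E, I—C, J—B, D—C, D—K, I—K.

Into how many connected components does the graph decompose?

From A: component {A, F, L}.
From B: component {B, E, J}.
From C: component {C, D, H, I, K}.
From G: component {G}.
That's 4 components.

4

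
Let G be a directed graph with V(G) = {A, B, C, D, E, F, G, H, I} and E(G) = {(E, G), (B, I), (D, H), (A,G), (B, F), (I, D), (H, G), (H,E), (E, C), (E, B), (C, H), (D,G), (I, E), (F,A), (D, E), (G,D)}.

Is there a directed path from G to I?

Yes

Explore from G.
Distance 1: reach D.
Distance 2: reach E, H.
Distance 3: reach B, C.
Distance 4: reach F, I.
Found I.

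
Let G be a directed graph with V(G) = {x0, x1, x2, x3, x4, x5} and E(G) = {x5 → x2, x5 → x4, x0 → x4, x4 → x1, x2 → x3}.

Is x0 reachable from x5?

No

Explore from x5.
Distance 1: reach x2, x4.
Distance 2: reach x1, x3.
The search from x5 is exhausted; no directed path reaches x0.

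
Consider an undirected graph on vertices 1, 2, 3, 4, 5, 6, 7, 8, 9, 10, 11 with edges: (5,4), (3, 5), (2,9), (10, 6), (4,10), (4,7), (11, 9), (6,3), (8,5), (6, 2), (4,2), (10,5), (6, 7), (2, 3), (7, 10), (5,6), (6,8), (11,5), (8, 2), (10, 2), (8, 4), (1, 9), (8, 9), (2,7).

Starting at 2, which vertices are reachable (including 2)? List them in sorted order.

Start at 2.
Its neighbours: 3, 4, 6, 7, 8, 9, 10.
Then their neighbours: 1, 5, 11.
Every vertex is now reached.

1, 2, 3, 4, 5, 6, 7, 8, 9, 10, 11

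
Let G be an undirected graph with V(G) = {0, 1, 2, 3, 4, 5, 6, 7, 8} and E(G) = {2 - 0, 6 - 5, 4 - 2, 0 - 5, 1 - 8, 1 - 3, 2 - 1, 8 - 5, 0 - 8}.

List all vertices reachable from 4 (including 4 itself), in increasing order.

Start at 4.
Its neighbours: 2.
Then their neighbours: 0, 1.
Then next layer: 3, 5, 8.
Then next layer: 6.
Nothing further is reachable.

0, 1, 2, 3, 4, 5, 6, 8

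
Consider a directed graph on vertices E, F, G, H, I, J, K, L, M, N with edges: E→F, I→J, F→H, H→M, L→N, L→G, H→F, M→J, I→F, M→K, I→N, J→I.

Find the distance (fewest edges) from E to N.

Distance 0: E.
Distance 1: F.
Distance 2: H.
Distance 3: M.
Distance 4: J, K.
Distance 5: I.
Distance 6: N — contains N.

6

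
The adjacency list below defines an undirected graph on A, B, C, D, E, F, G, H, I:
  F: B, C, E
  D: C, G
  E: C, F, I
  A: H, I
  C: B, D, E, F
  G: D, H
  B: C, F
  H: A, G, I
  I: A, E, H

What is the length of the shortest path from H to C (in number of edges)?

Distance 0: H.
Distance 1: A, G, I.
Distance 2: D, E.
Distance 3: C, F — contains C.

3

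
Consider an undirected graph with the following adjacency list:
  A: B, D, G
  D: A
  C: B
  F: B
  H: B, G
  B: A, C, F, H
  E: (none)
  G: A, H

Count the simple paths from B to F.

1

B–F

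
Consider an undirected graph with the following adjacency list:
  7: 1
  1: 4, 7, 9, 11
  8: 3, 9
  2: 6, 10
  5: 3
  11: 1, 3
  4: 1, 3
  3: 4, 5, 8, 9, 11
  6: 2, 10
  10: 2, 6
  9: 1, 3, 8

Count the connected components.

From 1: component {1, 3, 4, 5, 7, 8, 9, 11}.
From 2: component {2, 6, 10}.
That's 2 components.

2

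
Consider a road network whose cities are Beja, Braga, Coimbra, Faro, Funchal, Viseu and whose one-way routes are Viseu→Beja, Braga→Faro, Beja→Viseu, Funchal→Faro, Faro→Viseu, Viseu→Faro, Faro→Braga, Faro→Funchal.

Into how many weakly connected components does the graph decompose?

From Beja: component {Beja, Braga, Faro, Funchal, Viseu}.
From Coimbra: component {Coimbra}.
That's 2 components.

2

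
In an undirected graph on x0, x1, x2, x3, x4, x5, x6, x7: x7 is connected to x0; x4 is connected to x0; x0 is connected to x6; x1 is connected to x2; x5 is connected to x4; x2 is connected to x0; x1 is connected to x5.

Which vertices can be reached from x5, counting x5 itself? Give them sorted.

x0, x1, x2, x4, x5, x6, x7

Start at x5.
Its neighbours: x1, x4.
Then their neighbours: x0, x2.
Then next layer: x6, x7.
Nothing further is reachable.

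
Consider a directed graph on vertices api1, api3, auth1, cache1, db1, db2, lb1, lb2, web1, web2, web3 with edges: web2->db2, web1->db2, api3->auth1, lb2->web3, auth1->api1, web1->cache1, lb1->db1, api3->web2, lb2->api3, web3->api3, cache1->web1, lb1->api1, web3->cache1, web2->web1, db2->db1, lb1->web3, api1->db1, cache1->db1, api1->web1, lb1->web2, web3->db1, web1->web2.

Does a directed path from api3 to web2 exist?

Explore from api3.
Distance 1: reach auth1, web2.
Found web2.

Yes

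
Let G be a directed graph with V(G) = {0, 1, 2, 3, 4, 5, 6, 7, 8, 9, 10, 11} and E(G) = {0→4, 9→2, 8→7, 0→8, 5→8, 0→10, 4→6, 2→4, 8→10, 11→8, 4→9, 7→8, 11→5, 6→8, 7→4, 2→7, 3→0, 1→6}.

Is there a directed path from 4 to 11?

No

Explore from 4.
Distance 1: reach 6, 9.
Distance 2: reach 2, 8.
Distance 3: reach 7, 10.
The search from 4 is exhausted; no directed path reaches 11.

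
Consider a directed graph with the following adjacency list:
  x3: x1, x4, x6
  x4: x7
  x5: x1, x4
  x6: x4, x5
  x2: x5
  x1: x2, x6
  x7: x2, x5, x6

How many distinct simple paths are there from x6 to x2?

4

x6→x4→x7→x2
x6→x4→x7→x5→x1→x2
x6→x5→x1→x2
x6→x5→x4→x7→x2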